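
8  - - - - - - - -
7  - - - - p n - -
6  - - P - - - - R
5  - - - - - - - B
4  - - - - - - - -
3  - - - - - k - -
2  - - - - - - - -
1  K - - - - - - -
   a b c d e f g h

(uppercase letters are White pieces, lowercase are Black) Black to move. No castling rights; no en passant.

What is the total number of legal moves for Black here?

6

Black to move; king on f3.
In check: yes, from the white bishop on h5.
Legal moves: Kf4, Ke4, Kg3, Ke3, Kg2, Kf2.
Count: 6.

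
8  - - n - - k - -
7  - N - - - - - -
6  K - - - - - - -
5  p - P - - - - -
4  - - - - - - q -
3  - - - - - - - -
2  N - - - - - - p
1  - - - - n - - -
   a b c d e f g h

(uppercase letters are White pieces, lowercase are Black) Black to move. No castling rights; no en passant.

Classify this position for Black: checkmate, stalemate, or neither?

neither

Black to move; black king on f8.
In check: no.
Legal moves for Black include: Kg8, Ke8, Kg7, Kf7, Ke7, Ne7, Na7, Nd6, Nb6, Qg8, Qg7, Qd7, Qg6+, Qe6+, Qh5, Qg5, Qf5, Qh4, ... (list truncated; more exist).
Black has legal moves and is not in check → neither.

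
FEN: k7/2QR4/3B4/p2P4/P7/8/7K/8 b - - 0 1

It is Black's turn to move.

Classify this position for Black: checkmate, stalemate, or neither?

stalemate

Black to move; black king on a8.
In check: no.
King squares — a7: attacked by Qc7; b7: attacked by Qc7; b8: attacked by Qc7.
Legal moves for Black: none.
Not in check and no legal moves → stalemate.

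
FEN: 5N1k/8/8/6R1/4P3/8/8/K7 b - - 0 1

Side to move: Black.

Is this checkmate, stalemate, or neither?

Black to move; black king on h8.
In check: no.
King squares — g7: attacked by Rg5; h7: attacked by Nf8; g8: attacked by Rg5.
Legal moves for Black: none.
Not in check and no legal moves → stalemate.

stalemate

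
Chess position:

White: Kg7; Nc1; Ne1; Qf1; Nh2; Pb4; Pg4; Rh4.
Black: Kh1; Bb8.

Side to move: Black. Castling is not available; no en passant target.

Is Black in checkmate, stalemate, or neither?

checkmate

Black to move; black king on h1.
In check: yes, from the white queen on f1.
King squares — g1: attacked by Qf1; g2: attacked by Ne1; h2: attacked by Rh4.
Legal moves for Black: none.
In check with no legal moves → checkmate.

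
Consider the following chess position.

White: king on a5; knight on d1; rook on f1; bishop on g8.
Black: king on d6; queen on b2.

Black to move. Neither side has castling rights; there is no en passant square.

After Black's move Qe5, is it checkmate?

no

After Qe5: white king on a5; in check: yes, from the black queen on e5.
White has 5 legal replies: Kb6, Ka6, Kb4, Ka4, Bd5.
In check but a legal move exists → not checkmate.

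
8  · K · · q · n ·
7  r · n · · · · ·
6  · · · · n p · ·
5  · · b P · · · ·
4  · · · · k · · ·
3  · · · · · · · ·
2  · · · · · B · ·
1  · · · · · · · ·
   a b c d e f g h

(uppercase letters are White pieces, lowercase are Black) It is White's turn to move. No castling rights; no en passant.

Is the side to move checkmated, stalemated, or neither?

checkmate

White to move; white king on b8.
In check: yes, from the black queen on e8.
King squares — a7: attacked by Bc5; b7: attacked by Ra7; c7: attacked by Ne6; a8: attacked by Ra7; c8: attacked by Qe8.
Legal moves for White: none.
In check with no legal moves → checkmate.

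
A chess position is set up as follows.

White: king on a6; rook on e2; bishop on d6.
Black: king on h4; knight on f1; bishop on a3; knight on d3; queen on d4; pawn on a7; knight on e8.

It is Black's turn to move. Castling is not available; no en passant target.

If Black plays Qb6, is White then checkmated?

After Qb6: white king on a6; in check: yes, from the black queen on b6.
King squares — a5: attacked by Qb6; b5: attacked by Qb6; b6: attacked by Pa7; a7: attacked by Qb6; b7: attacked by Qb6.
White has no legal moves → checkmate.

yes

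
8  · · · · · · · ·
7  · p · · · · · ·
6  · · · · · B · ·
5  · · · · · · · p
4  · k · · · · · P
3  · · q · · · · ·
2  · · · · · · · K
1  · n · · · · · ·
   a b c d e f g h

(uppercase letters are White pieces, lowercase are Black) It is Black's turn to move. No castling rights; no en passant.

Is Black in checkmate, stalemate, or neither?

Black to move; black king on b4.
In check: no.
Legal moves for Black include: Kc5, Kb5, Ka5, Kc4, Ka4, Kb3, Ka3, Qc8, Qc7+, Qxf6, Qc6, Qe5+, Qc5, Qd4, Qc4, Qh3+, Qg3+, Qf3, ... (list truncated; more exist).
Black has legal moves and is not in check → neither.

neither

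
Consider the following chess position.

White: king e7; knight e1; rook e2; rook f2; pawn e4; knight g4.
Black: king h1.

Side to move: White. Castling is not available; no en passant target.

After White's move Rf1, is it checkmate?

After Rf1: black king on h1; in check: yes, from the white rook on f1.
King squares — g1: attacked by Rf1; g2: attacked by Ne1; h2: attacked by Re2.
Black has no legal moves → checkmate.

yes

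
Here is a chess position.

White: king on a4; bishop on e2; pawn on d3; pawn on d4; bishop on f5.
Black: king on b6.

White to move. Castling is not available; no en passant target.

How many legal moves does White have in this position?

17

White to move; king on a4.
In check: no.
Legal moves: Bc8, Bh7, Bd7, Bg6, Be6, Bfg4, Be4, Bh3, Kb4, Kb3, Ka3, Bh5, Beg4, Bf3, Bf1, Bd1, d5.
Count: 17.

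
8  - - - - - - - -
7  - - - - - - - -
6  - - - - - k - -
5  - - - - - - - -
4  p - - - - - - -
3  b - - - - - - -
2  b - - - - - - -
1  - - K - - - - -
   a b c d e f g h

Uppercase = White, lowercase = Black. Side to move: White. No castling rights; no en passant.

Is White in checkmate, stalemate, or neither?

White to move; white king on c1.
In check: yes, from the black bishop on a3.
Legal moves for White: Kd2, Kc2, Kd1.
White is in check but has 3 legal moves → neither.

neither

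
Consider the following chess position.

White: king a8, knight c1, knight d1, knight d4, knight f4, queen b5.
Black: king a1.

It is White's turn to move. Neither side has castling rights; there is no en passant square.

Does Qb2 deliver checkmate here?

yes

After Qb2: black king on a1; in check: yes, from the white queen on b2.
King squares — b1: attacked by Qb2; a2: attacked by Nc1; b2: attacked by Nd1.
Black has no legal moves → checkmate.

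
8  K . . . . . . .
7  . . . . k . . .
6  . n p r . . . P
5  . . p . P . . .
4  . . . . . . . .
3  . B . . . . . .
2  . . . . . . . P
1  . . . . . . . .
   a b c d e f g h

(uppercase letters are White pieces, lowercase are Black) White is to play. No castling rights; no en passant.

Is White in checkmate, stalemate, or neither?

White to move; white king on a8.
In check: yes, from the black knight on b6.
Legal moves for White: Kb8, Kb7, Ka7.
White is in check but has 3 legal moves → neither.

neither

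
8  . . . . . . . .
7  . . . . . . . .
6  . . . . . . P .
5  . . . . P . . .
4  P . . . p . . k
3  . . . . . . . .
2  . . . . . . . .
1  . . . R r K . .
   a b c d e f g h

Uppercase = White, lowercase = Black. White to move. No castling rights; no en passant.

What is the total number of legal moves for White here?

4

White to move; king on f1.
In check: yes, from the black rook on e1.
Legal moves: Kg2, Kf2, Kxe1, Rxe1.
Count: 4.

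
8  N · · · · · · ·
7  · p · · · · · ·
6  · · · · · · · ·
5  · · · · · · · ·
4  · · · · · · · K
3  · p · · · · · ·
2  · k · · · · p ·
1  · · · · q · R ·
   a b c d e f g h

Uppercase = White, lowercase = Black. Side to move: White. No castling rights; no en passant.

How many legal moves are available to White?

5

White to move; king on h4.
In check: yes, from the black queen on e1.
Legal moves: Kh5, Kg5, Kg4, Kh3, Rxe1.
Count: 5.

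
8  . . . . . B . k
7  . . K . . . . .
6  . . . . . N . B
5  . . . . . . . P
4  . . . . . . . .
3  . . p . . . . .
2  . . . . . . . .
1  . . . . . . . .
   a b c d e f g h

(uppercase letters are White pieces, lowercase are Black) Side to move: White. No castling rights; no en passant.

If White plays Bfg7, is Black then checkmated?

After Bfg7: black king on h8; in check: yes, from the white bishop on g7.
King squares — g7: attacked by Bh6; h7: attacked by Nf6; g8: attacked by Nf6.
Black has no legal moves → checkmate.

yes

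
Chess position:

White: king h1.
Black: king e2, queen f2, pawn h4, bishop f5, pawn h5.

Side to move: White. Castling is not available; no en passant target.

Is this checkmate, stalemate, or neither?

stalemate

White to move; white king on h1.
In check: no.
King squares — g1: attacked by Qf2; g2: attacked by Qf2; h2: attacked by Qf2.
Legal moves for White: none.
Not in check and no legal moves → stalemate.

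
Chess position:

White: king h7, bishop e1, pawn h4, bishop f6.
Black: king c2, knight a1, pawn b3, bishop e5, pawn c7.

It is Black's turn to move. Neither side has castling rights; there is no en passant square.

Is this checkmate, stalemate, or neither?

Black to move; black king on c2.
In check: no.
Legal moves for Black: Bxf6, Bd6, Bf4, Bd4, Bg3, Bc3, Bh2, Bb2, Kd3, Kb2, Kd1, Kc1, Kb1, c6, b2, c5.
Black has 16 legal moves and is not in check → neither.

neither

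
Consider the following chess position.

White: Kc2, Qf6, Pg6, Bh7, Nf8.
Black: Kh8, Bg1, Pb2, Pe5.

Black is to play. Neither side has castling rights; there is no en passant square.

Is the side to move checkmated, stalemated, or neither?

Black to move; black king on h8.
In check: yes, from the white queen on f6.
King squares — g7: attacked by Qf6; h7: attacked by Pg6; g8: attacked by Bh7.
Legal moves for Black: none.
In check with no legal moves → checkmate.

checkmate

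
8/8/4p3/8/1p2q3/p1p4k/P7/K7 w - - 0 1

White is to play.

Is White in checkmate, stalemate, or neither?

stalemate

White to move; white king on a1.
In check: no.
King squares — b1: attacked by Qe4; a2: own pawn; b2: attacked by Pa3.
Legal moves for White: none.
Not in check and no legal moves → stalemate.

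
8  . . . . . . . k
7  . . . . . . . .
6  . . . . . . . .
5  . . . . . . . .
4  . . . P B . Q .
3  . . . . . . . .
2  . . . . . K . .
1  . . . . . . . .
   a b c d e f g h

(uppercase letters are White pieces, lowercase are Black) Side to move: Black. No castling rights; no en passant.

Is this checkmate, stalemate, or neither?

Black to move; black king on h8.
In check: no.
King squares — g7: attacked by Qg4; h7: attacked by Be4; g8: attacked by Qg4.
Legal moves for Black: none.
Not in check and no legal moves → stalemate.

stalemate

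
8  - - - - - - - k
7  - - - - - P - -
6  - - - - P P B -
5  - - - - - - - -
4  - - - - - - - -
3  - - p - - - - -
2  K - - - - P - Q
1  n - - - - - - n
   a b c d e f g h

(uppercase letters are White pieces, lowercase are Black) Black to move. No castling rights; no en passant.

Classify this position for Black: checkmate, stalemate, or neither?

Black to move; black king on h8.
In check: yes, from the white queen on h2.
King squares — g7: attacked by Pf6; h7: attacked by Qh2; g8: attacked by Pf7.
Legal moves for Black: none.
In check with no legal moves → checkmate.

checkmate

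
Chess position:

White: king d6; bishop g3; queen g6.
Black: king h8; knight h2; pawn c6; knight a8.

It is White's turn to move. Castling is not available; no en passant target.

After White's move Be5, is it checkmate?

After Be5: black king on h8; in check: yes, from the white bishop on e5.
King squares — g7: attacked by Be5; h7: attacked by Qg6; g8: attacked by Qg6.
Black has no legal moves → checkmate.

yes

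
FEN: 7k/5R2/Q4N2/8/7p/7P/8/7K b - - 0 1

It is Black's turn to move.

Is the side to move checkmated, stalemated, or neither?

stalemate

Black to move; black king on h8.
In check: no.
King squares — g7: attacked by Rf7; h7: attacked by Nf6; g8: attacked by Nf6.
Legal moves for Black: none.
Not in check and no legal moves → stalemate.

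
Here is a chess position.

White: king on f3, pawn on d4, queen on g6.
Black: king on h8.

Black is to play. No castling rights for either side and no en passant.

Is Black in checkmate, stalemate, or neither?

stalemate

Black to move; black king on h8.
In check: no.
King squares — g7: attacked by Qg6; h7: attacked by Qg6; g8: attacked by Qg6.
Legal moves for Black: none.
Not in check and no legal moves → stalemate.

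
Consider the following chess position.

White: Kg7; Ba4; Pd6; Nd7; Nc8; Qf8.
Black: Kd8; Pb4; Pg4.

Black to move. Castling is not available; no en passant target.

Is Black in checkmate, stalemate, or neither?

Black to move; black king on d8.
In check: yes, from the white queen on f8.
King squares — c7: attacked by Pd6; d7: attacked by Ba4; e7: attacked by Pd6; c8: attacked by Qf8; e8: attacked by Qf8.
Legal moves for Black: none.
In check with no legal moves → checkmate.

checkmate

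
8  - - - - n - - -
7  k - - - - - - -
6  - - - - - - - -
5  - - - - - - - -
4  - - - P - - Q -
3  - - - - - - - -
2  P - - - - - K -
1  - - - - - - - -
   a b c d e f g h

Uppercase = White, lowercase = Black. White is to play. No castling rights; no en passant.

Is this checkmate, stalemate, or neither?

neither

White to move; white king on g2.
In check: no.
Legal moves for White include: Qg8, Qc8, Qg7+, Qd7+, Qg6, Qe6, Qh5, Qg5, Qf5, Qh4, Qf4, Qe4, Qh3, Qg3, Qf3, Qe2, Qd1, Kh3, ... (list truncated; more exist).
White has legal moves and is not in check → neither.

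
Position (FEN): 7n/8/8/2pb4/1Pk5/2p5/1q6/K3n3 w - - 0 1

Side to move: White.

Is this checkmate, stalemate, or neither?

White to move; white king on a1.
In check: yes, from the black queen on b2.
King squares — b1: attacked by Qb2; a2: attacked by Qb2; b2: attacked by Pc3.
Legal moves for White: none.
In check with no legal moves → checkmate.

checkmate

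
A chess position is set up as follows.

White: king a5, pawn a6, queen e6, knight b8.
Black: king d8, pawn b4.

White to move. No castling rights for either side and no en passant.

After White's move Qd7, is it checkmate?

After Qd7: black king on d8; in check: yes, from the white queen on d7.
King squares — c7: attacked by Qd7; d7: attacked by Nb8; e7: attacked by Qd7; c8: attacked by Qd7; e8: attacked by Qd7.
Black has no legal moves → checkmate.

yes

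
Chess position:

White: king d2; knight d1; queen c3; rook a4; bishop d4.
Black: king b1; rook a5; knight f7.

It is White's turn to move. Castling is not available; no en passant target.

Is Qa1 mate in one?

yes

After Qa1: black king on b1; in check: yes, from the white queen on a1.
King squares — a1: attacked by Ra4; c1: attacked by Qa1; a2: attacked by Qa1; b2: attacked by Qa1; c2: attacked by Kd2.
Black has no legal moves → checkmate.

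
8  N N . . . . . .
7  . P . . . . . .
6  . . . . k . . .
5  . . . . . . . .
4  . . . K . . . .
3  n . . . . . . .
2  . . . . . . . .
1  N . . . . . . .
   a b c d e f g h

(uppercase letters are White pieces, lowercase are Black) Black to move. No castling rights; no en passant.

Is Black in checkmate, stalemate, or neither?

neither

Black to move; black king on e6.
In check: no.
Legal moves for Black: Kf7, Ke7, Kf6, Kd6, Kf5, Nb5+, Nc4, Nc2+, Nb1.
Black has 9 legal moves and is not in check → neither.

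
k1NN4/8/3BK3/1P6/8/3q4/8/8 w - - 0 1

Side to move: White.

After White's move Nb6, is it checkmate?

no

After Nb6: black king on a8; in check: yes, from the white knight on b6.
Black has 1 legal reply: Ka7.
In check but a legal move exists → not checkmate.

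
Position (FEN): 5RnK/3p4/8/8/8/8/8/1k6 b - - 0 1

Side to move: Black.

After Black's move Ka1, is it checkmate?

no

After Ka1: white king on h8; in check: no.
White is not in check, so this cannot be checkmate.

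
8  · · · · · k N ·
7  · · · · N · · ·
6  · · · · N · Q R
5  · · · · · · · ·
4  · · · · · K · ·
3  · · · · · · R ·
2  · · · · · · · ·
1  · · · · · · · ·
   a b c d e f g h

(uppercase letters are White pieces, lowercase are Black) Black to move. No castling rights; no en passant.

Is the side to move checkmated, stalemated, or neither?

checkmate

Black to move; black king on f8.
In check: yes, from the white knight on e6.
King squares — e7: attacked by Ng8; f7: attacked by Qg6; g7: attacked by Ne6; e8: attacked by Qg6; g8: attacked by Qg6.
Legal moves for Black: none.
In check with no legal moves → checkmate.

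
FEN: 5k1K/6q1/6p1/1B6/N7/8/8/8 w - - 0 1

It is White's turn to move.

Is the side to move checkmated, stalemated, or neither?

checkmate

White to move; white king on h8.
In check: yes, from the black queen on g7.
King squares — g7: attacked by Kf8; h7: attacked by Qg7; g8: attacked by Qg7.
Legal moves for White: none.
In check with no legal moves → checkmate.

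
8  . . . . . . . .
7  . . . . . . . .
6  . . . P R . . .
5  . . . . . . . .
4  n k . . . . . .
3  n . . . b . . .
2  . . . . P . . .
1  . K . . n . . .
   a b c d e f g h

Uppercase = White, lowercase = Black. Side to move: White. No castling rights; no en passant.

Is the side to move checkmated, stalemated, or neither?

neither

White to move; white king on b1.
In check: yes, from the black knight on a3.
Legal moves for White: Ka2, Ka1.
White is in check but has 2 legal moves → neither.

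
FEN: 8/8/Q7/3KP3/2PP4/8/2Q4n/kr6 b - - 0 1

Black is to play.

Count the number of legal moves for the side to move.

0

Black to move; king on a1.
In check: yes, from the white queen on a6.
Legal moves: none.
Count: 0.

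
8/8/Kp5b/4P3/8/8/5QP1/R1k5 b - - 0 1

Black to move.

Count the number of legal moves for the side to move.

Black to move; king on c1.
In check: yes, from the white rook on a1.
Legal moves: none.
Count: 0.

0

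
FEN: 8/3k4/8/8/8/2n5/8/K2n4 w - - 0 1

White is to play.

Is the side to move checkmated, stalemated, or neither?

White to move; white king on a1.
In check: no.
King squares — b1: attacked by Nc3; a2: attacked by Nc3; b2: attacked by Nd1.
Legal moves for White: none.
Not in check and no legal moves → stalemate.

stalemate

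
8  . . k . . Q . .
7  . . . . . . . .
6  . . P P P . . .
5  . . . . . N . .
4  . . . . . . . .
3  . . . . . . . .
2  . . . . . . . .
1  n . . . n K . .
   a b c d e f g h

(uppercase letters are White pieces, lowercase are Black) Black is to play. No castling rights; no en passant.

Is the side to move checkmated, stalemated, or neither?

Black to move; black king on c8.
In check: yes, from the white queen on f8.
King squares — b7: attacked by Pc6; c7: attacked by Pd6; d7: attacked by Pc6; b8: attacked by Qf8; d8: attacked by Qf8.
Legal moves for Black: none.
In check with no legal moves → checkmate.

checkmate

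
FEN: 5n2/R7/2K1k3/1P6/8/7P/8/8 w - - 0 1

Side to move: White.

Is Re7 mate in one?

no

After Re7: black king on e6; in check: yes, from the white rook on e7.
Black has 3 legal replies: Kxe7, Kf6, Kf5.
In check but a legal move exists → not checkmate.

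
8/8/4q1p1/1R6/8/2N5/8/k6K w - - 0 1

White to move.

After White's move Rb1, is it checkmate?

After Rb1: black king on a1; in check: yes, from the white rook on b1.
King squares — b1: attacked by Nc3; a2: attacked by Nc3; b2: attacked by Rb1.
Black has no legal moves → checkmate.

yes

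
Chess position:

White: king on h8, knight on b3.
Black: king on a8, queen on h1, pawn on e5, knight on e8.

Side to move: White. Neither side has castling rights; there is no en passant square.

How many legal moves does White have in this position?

1

White to move; king on h8.
In check: yes, from the black queen on h1.
Legal moves: Kg8.
Count: 1.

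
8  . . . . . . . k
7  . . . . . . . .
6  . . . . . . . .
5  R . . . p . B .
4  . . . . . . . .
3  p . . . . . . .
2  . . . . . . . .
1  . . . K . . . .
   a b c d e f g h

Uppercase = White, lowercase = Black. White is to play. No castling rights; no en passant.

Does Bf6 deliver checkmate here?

After Bf6: black king on h8; in check: yes, from the white bishop on f6.
Black has 2 legal replies: Kg8, Kh7.
In check but a legal move exists → not checkmate.

no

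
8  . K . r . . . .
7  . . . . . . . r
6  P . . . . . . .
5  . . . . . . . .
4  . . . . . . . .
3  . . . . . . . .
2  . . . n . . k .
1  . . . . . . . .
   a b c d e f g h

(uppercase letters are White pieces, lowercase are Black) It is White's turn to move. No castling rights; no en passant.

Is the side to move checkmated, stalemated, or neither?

White to move; white king on b8.
In check: yes, from the black rook on d8.
King squares — a7: attacked by Rh7; b7: attacked by Rh7; c7: attacked by Rh7; a8: attacked by Rd8; c8: attacked by Rd8.
Legal moves for White: none.
In check with no legal moves → checkmate.

checkmate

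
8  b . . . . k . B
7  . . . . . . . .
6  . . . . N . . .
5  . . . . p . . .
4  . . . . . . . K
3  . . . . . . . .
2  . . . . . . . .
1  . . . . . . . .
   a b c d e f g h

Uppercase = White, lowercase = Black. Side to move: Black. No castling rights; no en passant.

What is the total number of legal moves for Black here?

4

Black to move; king on f8.
In check: yes, from the white knight on e6.
Legal moves: Kg8, Ke8, Kf7, Ke7.
Count: 4.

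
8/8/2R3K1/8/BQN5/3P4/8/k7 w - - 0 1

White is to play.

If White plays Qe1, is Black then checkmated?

After Qe1: black king on a1; in check: yes, from the white queen on e1.
Black has 1 legal reply: Ka2.
In check but a legal move exists → not checkmate.

no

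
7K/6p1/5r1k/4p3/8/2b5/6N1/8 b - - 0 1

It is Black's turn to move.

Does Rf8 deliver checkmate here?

After Rf8: white king on h8; in check: yes, from the black rook on f8.
King squares — g7: attacked by Kh6; h7: attacked by Kh6; g8: attacked by Rf8.
White has no legal moves → checkmate.

yes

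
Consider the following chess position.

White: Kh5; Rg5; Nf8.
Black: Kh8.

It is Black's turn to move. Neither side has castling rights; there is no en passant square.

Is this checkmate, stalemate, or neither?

Black to move; black king on h8.
In check: no.
King squares — g7: attacked by Rg5; h7: attacked by Nf8; g8: attacked by Rg5.
Legal moves for Black: none.
Not in check and no legal moves → stalemate.

stalemate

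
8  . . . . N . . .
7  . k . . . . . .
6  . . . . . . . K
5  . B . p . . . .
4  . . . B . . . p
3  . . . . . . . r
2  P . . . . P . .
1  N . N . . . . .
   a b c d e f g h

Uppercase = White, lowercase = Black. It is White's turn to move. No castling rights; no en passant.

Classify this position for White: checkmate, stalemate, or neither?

neither

White to move; white king on h6.
In check: no.
Legal moves for White include: Ng7, Nc7, Nf6, Nd6+, Kh7, Kg7, Kg6, Kh5, Kg5, Bd7, Bc6+, Ba6+, Bc4, Ba4, Bd3, Be2, Bf1, Bh8, ... (list truncated; more exist).
White has legal moves and is not in check → neither.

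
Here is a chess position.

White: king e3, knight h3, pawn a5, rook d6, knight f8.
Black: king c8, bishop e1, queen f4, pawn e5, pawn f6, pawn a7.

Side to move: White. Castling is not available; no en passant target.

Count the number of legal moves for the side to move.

White to move; king on e3.
In check: yes, from the black queen on f4.
Legal moves: Kd3, Ke2, Nxf4.
Count: 3.

3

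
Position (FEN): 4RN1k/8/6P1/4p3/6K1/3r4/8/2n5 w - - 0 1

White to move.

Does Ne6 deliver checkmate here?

After Ne6: black king on h8; in check: yes, from the white rook on e8.
King squares — g7: attacked by Ne6; h7: attacked by Pg6; g8: attacked by Re8.
Black has no legal moves → checkmate.

yes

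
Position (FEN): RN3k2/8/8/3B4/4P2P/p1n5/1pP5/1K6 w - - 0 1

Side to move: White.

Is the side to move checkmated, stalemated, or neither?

checkmate

White to move; white king on b1.
In check: yes, from the black knight on c3.
King squares — a1: attacked by Pb2; c1: attacked by Pb2; a2: attacked by Nc3; b2: attacked by Pa3; c2: own pawn.
Legal moves for White: none.
In check with no legal moves → checkmate.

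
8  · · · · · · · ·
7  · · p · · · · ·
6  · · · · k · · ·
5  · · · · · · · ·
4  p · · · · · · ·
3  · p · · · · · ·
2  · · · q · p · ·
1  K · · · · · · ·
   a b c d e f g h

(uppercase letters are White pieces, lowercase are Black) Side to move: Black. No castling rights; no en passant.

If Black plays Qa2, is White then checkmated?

After Qa2: white king on a1; in check: yes, from the black queen on a2.
King squares — b1: attacked by Qa2; a2: attacked by Pb3; b2: attacked by Qa2.
White has no legal moves → checkmate.

yes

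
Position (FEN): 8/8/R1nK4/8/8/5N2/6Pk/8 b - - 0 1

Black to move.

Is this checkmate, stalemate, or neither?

Black to move; black king on h2.
In check: yes, from the white knight on f3.
King squares — g1: attacked by Nf3; h1: available; g2: available; g3: available; h3: attacked by Pg2.
Legal moves for Black: Kg3, Kxg2, Kh1.
Black is in check but has 3 legal moves → neither.

neither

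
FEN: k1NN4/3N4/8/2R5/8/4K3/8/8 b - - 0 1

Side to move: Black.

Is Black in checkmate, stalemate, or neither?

stalemate

Black to move; black king on a8.
In check: no.
King squares — a7: attacked by Nc8; b7: attacked by Nd8; b8: attacked by Nd7.
Legal moves for Black: none.
Not in check and no legal moves → stalemate.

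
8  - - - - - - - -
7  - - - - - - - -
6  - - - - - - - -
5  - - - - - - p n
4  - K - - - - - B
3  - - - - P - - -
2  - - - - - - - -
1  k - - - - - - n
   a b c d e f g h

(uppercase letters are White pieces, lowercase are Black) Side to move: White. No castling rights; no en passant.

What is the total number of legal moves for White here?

13

White to move; king on b4.
In check: no.
Legal moves: Bxg5, Bg3, Bf2, Be1, Kc5, Kb5, Ka5, Kc4, Ka4, Kc3, Kb3, Ka3, e4.
Count: 13.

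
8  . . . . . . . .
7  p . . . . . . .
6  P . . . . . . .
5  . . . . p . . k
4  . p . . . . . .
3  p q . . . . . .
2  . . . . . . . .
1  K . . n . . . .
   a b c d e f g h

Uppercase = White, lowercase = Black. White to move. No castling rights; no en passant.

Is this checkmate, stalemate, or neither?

White to move; white king on a1.
In check: no.
King squares — b1: attacked by Qb3; a2: attacked by Qb3; b2: attacked by Nd1.
Legal moves for White: none.
Not in check and no legal moves → stalemate.

stalemate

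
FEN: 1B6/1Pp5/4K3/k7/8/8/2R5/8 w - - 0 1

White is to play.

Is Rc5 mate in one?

no

After Rc5: black king on a5; in check: yes, from the white rook on c5.
Black has 4 legal replies: Kb6, Ka6, Kb4, Ka4.
In check but a legal move exists → not checkmate.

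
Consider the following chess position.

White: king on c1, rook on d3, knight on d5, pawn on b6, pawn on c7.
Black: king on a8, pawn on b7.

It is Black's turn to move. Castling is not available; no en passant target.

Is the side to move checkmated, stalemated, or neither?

stalemate

Black to move; black king on a8.
In check: no.
King squares — a7: attacked by Pb6; b7: own pawn; b8: attacked by Pc7.
Legal moves for Black: none.
Not in check and no legal moves → stalemate.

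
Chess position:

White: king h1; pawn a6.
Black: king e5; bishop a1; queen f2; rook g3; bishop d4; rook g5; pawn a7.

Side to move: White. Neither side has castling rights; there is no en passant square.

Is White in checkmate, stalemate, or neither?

stalemate

White to move; white king on h1.
In check: no.
King squares — g1: attacked by Qf2; g2: attacked by Qf2; h2: attacked by Qf2.
Legal moves for White: none.
Not in check and no legal moves → stalemate.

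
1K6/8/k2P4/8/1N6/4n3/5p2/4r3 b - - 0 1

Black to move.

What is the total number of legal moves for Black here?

Black to move; king on a6.
In check: yes, from the white knight on b4.
Legal moves: Kb6, Kb5, Ka5.
Count: 3.

3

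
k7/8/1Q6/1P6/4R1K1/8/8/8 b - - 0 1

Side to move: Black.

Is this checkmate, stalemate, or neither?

Black to move; black king on a8.
In check: no.
King squares — a7: attacked by Qb6; b7: attacked by Qb6; b8: attacked by Qb6.
Legal moves for Black: none.
Not in check and no legal moves → stalemate.

stalemate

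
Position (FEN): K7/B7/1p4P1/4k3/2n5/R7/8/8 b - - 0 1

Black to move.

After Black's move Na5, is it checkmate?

After Na5: white king on a8; in check: no.
White is not in check, so this cannot be checkmate.

no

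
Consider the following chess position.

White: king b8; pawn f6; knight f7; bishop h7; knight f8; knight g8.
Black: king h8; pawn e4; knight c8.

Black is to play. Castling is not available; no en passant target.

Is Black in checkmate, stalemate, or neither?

checkmate

Black to move; black king on h8.
In check: yes, from the white knight on f7.
King squares — g7: attacked by Pf6; h7: attacked by Nf8; g8: attacked by Bh7.
Legal moves for Black: none.
In check with no legal moves → checkmate.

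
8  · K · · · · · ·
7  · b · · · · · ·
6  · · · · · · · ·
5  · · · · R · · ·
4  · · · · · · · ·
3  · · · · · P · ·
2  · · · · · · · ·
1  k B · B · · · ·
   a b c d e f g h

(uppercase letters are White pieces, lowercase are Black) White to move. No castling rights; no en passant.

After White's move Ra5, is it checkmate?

After Ra5: black king on a1; in check: yes, from the white rook on a5.
Black has 2 legal replies: Kb2, Kxb1.
In check but a legal move exists → not checkmate.

no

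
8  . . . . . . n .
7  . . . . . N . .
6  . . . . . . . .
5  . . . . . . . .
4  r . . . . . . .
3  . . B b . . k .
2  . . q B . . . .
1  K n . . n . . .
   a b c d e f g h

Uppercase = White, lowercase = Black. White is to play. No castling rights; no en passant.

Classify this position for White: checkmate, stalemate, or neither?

checkmate

White to move; white king on a1.
In check: yes, from the black rook on a4.
King squares — b1: attacked by Qc2; a2: attacked by Qc2; b2: attacked by Qc2.
Legal moves for White: none.
In check with no legal moves → checkmate.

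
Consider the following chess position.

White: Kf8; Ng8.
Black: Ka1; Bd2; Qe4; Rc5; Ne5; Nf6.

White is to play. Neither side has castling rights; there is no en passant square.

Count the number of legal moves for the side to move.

5

White to move; king on f8.
In check: no.
Legal moves: Ne7, Nh6, Nxf6, Kg7, Ke7.
Count: 5.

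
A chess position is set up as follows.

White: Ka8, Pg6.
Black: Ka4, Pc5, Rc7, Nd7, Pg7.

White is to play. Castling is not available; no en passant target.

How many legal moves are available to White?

0

White to move; king on a8.
In check: no.
Legal moves: none.
Count: 0.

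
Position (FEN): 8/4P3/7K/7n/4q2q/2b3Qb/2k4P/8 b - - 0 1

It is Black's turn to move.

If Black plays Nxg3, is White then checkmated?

After Nxg3: white king on h6; in check: yes, from the black queen on h4.
King squares — g5: attacked by Qh4; h5: attacked by Ng3; g6: attacked by Qe4; g7: attacked by Bc3; h7: attacked by Qe4.
White has no legal moves → checkmate.

yes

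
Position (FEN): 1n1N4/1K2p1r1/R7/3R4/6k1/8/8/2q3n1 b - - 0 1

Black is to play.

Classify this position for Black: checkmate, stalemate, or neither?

Black to move; black king on g4.
In check: no.
Legal moves for Black include: Nd7, Nc6, Nxa6, Rg8, Rh7, Rf7, Rg6, Rg5, Kh4, Kf4, Kh3, Kg3, Kf3, Nh3, Nf3, Ne2, Qc8+, Qc7+, ... (list truncated; more exist).
Black has legal moves and is not in check → neither.

neither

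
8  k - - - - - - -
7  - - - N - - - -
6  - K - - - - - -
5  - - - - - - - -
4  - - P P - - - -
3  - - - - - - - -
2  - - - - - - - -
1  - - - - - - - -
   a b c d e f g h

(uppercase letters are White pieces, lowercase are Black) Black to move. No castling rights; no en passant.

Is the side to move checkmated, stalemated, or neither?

Black to move; black king on a8.
In check: no.
King squares — a7: attacked by Kb6; b7: attacked by Kb6; b8: attacked by Nd7.
Legal moves for Black: none.
Not in check and no legal moves → stalemate.

stalemate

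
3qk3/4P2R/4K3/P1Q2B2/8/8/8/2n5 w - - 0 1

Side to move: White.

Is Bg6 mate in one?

After Bg6: black king on e8; in check: yes, from the white bishop on g6.
King squares — d7: attacked by Ke6; e7: attacked by Qc5; f7: attacked by Ke6; d8: own queen; f8: attacked by Pe7.
Black has no legal moves → checkmate.

yes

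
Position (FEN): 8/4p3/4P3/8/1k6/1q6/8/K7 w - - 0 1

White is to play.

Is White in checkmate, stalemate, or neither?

stalemate

White to move; white king on a1.
In check: no.
King squares — b1: attacked by Qb3; a2: attacked by Qb3; b2: attacked by Qb3.
Legal moves for White: none.
Not in check and no legal moves → stalemate.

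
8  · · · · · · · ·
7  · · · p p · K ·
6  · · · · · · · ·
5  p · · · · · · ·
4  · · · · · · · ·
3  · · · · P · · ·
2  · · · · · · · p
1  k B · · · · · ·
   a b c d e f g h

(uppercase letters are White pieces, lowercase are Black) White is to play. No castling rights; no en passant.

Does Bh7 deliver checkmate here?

After Bh7: black king on a1; in check: no.
Black is not in check, so this cannot be checkmate.

no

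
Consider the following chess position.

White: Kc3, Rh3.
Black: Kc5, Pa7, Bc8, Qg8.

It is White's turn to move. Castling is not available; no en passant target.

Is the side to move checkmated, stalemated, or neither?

White to move; white king on c3.
In check: no.
Legal moves for White: Rh8, Rh7, Rh6, Rh5+, Rh4, Rg3, Rf3, Re3, Rd3, Rh2, Rh1, Kd3, Kd2, Kc2, Kb2.
White has 15 legal moves and is not in check → neither.

neither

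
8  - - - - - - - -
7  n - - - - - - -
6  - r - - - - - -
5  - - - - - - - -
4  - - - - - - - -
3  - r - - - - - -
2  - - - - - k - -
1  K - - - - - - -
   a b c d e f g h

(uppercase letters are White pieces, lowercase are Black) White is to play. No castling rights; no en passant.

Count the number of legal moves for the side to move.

1

White to move; king on a1.
In check: no.
Legal moves: Ka2.
Count: 1.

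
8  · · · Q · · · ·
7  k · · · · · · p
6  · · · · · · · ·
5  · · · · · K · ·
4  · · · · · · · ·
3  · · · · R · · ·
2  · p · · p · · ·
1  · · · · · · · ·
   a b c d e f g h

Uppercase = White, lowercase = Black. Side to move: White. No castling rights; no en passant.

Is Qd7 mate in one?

After Qd7: black king on a7; in check: yes, from the white queen on d7.
Black has 4 legal replies: Kb8, Ka8, Kb6, Ka6.
In check but a legal move exists → not checkmate.

no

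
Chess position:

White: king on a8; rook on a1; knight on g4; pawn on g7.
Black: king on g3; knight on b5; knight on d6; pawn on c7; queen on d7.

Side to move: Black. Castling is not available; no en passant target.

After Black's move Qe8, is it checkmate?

After Qe8: white king on a8; in check: yes, from the black queen on e8.
King squares — a7: attacked by Nb5; b7: attacked by Nd6; b8: attacked by Qe8.
White has no legal moves → checkmate.

yes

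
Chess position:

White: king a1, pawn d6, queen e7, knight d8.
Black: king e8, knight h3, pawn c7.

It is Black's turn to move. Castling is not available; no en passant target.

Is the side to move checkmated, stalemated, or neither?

Black to move; black king on e8.
In check: yes, from the white queen on e7.
King squares — d7: attacked by Qe7; e7: attacked by Pd6; f7: attacked by Qe7; d8: attacked by Qe7; f8: attacked by Qe7.
Legal moves for Black: none.
In check with no legal moves → checkmate.

checkmate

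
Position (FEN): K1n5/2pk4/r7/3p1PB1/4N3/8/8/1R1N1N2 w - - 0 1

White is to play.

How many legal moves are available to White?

2

White to move; king on a8.
In check: yes, from the black rook on a6.
Legal moves: Kb8, Kb7.
Count: 2.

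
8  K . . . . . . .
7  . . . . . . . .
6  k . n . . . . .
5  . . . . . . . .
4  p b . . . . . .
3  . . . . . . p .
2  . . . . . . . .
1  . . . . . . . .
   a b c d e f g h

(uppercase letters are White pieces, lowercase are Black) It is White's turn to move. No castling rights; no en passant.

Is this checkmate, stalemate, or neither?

White to move; white king on a8.
In check: no.
King squares — a7: attacked by Ka6; b7: attacked by Ka6; b8: attacked by Nc6.
Legal moves for White: none.
Not in check and no legal moves → stalemate.

stalemate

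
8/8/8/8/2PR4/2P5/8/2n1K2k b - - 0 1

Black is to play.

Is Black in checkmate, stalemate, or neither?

neither

Black to move; black king on h1.
In check: no.
Legal moves for Black: Kh2, Kg2, Kg1, Nd3+, Nb3, Ne2, Na2.
Black has 7 legal moves and is not in check → neither.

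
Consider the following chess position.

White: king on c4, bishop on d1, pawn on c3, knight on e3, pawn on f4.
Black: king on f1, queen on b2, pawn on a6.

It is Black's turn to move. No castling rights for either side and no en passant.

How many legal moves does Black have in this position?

3

Black to move; king on f1.
In check: yes, from the white knight on e3.
Legal moves: Kf2, Kg1, Ke1.
Count: 3.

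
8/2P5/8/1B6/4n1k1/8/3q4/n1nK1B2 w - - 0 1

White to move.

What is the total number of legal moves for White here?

0

White to move; king on d1.
In check: yes, from the black queen on d2.
Legal moves: none.
Count: 0.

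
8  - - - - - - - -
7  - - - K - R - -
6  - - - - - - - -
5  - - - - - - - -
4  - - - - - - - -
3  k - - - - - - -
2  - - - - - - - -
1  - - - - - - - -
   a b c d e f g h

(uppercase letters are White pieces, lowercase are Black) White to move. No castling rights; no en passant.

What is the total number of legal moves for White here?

White to move; king on d7.
In check: no.
Legal moves: Rf8, Rh7, Rg7, Re7, Rf6, Rf5, Rf4, Rf3+, Rf2, Rf1, Ke8, Kd8, Kc8, Ke7, Kc7, Ke6, Kd6, Kc6.
Count: 18.

18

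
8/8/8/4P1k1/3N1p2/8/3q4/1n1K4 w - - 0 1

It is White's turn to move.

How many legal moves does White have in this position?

0

White to move; king on d1.
In check: yes, from the black queen on d2.
Legal moves: none.
Count: 0.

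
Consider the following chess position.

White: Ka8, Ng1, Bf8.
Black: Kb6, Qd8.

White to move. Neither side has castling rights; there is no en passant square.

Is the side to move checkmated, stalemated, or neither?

White to move; white king on a8.
In check: yes, from the black queen on d8.
King squares — a7: attacked by Kb6; b7: attacked by Kb6; b8: attacked by Qd8.
Legal moves for White: none.
In check with no legal moves → checkmate.

checkmate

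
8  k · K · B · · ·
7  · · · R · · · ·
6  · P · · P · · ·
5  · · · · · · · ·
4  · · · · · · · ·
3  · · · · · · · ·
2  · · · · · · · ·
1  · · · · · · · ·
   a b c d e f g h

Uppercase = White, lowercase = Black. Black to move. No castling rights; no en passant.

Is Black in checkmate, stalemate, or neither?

stalemate

Black to move; black king on a8.
In check: no.
King squares — a7: attacked by Pb6; b7: attacked by Rd7; b8: attacked by Kc8.
Legal moves for Black: none.
Not in check and no legal moves → stalemate.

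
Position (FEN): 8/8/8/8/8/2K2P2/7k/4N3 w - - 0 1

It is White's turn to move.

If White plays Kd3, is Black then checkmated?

no

After Kd3: black king on h2; in check: no.
Black is not in check, so this cannot be checkmate.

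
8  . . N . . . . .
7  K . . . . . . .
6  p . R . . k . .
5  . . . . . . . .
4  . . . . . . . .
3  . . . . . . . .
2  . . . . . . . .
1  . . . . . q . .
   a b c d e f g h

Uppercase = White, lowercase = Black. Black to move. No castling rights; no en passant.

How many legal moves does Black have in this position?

5

Black to move; king on f6.
In check: yes, from the white rook on c6.
Legal moves: Kg7, Kf7, Kg5, Kf5, Ke5.
Count: 5.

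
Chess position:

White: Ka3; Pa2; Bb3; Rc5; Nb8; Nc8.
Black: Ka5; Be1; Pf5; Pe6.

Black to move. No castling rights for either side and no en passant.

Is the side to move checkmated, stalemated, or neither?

checkmate

Black to move; black king on a5.
In check: yes, from the white rook on c5.
King squares — a4: attacked by Ka3; b4: attacked by Ka3; b5: attacked by Rc5; a6: attacked by Nb8; b6: attacked by Nc8.
Legal moves for Black: none.
In check with no legal moves → checkmate.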